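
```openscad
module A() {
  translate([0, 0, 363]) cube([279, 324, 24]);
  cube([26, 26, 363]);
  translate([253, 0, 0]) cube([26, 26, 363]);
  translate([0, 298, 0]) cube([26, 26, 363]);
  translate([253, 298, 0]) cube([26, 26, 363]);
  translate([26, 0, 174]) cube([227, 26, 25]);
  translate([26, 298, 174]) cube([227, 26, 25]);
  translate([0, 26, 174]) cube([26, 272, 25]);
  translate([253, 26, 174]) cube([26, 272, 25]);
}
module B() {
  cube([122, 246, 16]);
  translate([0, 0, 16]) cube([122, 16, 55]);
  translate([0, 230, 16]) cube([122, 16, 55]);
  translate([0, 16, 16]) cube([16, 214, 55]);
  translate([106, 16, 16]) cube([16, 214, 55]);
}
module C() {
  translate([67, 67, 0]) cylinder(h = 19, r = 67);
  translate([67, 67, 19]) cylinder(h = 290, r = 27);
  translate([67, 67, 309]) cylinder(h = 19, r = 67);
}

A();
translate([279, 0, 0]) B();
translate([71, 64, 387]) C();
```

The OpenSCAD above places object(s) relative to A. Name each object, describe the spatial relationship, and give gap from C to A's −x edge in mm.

A is a stool. B is an open box. C is a spool. The open box is against the stool's +x side, with their −y faces flush. The spool is on top of the stool. The gap from the spool to the stool's −x edge is 71 mm.

The spool's min-x is at 71; the stool's min-x is 0; gap = 71 mm.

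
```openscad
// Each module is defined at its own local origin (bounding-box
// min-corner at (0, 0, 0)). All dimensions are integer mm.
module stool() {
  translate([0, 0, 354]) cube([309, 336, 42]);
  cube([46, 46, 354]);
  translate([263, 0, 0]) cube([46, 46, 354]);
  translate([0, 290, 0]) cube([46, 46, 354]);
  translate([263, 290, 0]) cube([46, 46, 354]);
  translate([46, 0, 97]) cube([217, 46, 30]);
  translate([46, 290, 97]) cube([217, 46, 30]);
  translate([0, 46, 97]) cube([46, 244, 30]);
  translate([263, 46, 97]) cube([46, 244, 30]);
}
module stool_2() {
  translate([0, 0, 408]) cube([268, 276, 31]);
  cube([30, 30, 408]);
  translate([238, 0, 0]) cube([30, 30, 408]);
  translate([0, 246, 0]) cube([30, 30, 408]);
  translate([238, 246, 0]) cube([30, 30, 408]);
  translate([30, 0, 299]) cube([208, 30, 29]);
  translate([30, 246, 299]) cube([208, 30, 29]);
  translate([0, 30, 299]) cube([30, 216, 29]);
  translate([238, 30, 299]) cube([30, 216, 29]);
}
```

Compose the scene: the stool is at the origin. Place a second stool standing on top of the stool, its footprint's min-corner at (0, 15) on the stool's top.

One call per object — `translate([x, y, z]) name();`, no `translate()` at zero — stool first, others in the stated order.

stool();
translate([0, 15, 396]) stool_2();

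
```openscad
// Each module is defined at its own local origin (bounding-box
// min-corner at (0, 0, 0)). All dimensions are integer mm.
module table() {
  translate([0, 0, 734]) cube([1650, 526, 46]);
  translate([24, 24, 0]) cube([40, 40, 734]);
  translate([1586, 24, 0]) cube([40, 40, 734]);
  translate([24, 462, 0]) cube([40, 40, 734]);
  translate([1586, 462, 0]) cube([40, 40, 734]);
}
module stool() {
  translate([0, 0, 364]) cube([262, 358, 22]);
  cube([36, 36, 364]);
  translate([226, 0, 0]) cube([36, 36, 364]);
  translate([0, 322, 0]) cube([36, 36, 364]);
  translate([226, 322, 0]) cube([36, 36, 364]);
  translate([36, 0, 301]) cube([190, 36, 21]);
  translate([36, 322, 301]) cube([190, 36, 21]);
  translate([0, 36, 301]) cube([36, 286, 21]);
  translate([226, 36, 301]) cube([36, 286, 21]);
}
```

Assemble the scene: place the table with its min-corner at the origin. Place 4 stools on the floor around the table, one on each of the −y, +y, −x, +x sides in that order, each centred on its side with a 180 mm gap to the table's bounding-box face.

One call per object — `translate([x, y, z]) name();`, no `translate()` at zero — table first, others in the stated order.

table();
translate([694, -538, 0]) stool();
translate([694, 706, 0]) stool();
translate([-442, 84, 0]) stool();
translate([1830, 84, 0]) stool();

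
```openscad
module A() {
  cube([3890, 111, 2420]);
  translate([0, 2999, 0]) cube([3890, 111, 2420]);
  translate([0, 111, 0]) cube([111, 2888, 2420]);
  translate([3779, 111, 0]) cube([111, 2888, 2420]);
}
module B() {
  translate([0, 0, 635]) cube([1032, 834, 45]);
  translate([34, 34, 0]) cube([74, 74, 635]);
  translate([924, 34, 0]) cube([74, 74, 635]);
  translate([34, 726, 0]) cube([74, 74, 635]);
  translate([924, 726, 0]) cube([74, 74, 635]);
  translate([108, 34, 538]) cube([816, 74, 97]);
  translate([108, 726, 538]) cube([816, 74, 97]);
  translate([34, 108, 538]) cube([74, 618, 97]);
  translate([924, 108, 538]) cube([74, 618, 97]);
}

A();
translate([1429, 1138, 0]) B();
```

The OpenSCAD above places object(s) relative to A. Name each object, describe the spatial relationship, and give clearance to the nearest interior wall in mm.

Clearances: x = 1318, y = 1027; minimum 1027 mm.

A is a house frame. B is a table. The table sits inside the house frame, centred. The clearance to the nearest interior wall is 1027 mm.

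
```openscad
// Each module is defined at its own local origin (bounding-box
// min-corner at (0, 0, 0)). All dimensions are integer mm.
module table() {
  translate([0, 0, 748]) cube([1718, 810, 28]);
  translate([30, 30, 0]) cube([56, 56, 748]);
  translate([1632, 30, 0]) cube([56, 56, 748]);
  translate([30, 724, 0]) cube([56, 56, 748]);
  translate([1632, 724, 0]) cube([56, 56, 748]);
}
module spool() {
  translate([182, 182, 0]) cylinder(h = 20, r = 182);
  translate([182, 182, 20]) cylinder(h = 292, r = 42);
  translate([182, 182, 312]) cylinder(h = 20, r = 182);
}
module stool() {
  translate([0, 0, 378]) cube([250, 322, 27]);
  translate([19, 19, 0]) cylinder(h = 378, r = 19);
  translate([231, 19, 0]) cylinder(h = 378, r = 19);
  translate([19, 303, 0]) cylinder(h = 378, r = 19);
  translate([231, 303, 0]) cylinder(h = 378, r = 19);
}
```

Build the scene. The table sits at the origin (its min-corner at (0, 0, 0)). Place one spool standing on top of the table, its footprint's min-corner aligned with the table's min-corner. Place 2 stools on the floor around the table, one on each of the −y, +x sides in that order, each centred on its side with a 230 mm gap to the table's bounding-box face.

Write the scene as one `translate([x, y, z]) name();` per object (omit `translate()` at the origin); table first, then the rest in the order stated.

table();
translate([0, 0, 776]) spool();
translate([734, -552, 0]) stool();
translate([1948, 244, 0]) stool();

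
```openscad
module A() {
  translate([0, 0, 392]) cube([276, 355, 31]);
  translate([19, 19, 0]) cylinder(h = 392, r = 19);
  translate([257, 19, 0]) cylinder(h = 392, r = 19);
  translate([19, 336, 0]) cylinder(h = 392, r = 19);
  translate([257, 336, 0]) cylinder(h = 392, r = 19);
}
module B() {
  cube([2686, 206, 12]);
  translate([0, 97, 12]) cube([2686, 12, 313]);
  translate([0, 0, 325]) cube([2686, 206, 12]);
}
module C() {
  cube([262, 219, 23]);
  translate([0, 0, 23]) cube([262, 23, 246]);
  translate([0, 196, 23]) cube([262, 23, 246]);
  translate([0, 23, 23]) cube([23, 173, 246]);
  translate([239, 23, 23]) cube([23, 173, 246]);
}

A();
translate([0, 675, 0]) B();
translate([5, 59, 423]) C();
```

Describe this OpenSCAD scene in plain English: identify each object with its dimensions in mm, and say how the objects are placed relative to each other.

A is a four-legged stool. The seat is 276×355 mm, 31 mm thick, top at z = 423 mm. It stands on four round legs, each 38 mm in diameter, from z = 0 to the seat underside, each leg's axis is inset half a diameter from the nearest pair of seat edges (so the leg's bounding box is flush with the corner).

B is an I-beam lying along x, 2686 mm long. Overall section height 337 mm. Two flanges 206 mm wide (y) and 12 mm thick, one on the floor and one at the top; a web 12 mm thick runs between them, centred on the flange width.

C is an open storage box with external size 262×219×269 mm and wall thickness 23 mm (the base is also 23 mm thick). The base covers the whole footprint; the four walls stand on the base, with the y-facing walls full-width and the x-facing walls fitting between their inner faces.

The I-beam is on the floor beside the stool on its +y side. The open box is on top of the stool.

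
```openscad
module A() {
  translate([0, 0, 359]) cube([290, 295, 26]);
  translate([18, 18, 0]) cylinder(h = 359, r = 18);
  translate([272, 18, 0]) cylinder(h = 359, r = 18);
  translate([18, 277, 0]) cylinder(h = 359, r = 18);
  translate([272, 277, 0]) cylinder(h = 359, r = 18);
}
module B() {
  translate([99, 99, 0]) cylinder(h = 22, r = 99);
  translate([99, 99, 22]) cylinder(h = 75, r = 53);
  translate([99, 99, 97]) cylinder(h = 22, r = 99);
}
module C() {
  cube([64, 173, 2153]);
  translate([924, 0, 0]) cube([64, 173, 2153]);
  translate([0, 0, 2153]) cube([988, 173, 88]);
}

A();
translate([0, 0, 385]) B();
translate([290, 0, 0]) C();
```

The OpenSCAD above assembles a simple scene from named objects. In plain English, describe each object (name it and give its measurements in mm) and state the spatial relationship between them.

A is a four-legged stool. The seat is 290×295 mm, 26 mm thick, top at z = 385 mm. It stands on four round legs, each 36 mm in diameter, from z = 0 to the seat underside, each leg's axis is inset half a diameter from the nearest pair of seat edges (so the leg's bounding box is flush with the corner).

B is a spool: two coaxial disc flanges of radius 99 mm and thickness 22 mm, joined by a core cylinder of radius 53 mm and height 75 mm. The lower flange rests on z = 0 and the three cylinders share a vertical axis.

C is a rectangular door frame: two vertical jambs of 64×173 mm section, 2153 mm tall, with a clear opening 860 mm wide between their inner faces. A header 88 mm tall and 173 mm deep lies on top of the jambs and spans the full outside width.

The spool is on top of the stool. The door frame is against the stool's +x side, with their −y faces flush.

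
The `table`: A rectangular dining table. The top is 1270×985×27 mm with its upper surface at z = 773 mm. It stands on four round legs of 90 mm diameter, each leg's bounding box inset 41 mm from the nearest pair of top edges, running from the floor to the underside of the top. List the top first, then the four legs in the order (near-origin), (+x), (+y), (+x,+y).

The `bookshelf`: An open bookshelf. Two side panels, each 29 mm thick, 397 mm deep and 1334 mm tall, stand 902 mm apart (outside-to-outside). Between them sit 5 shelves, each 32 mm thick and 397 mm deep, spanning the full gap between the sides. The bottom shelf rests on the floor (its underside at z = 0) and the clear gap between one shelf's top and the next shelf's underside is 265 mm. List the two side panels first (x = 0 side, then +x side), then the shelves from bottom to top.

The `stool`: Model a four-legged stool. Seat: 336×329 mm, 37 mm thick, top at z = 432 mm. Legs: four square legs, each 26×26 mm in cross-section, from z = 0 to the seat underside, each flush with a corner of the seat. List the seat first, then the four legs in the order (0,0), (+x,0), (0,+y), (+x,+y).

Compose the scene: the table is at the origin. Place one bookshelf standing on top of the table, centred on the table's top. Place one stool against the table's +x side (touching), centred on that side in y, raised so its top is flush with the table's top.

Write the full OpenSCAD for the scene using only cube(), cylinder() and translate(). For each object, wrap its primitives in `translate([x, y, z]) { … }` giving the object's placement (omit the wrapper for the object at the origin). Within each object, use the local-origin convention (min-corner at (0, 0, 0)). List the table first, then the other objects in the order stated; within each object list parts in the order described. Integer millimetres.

translate([0, 0, 746]) cube([1270, 985, 27]);
translate([86, 86, 0]) cylinder(h = 746, r = 45);
translate([1184, 86, 0]) cylinder(h = 746, r = 45);
translate([86, 899, 0]) cylinder(h = 746, r = 45);
translate([1184, 899, 0]) cylinder(h = 746, r = 45);
translate([184, 294, 773]) {
  cube([29, 397, 1334]);
  translate([873, 0, 0]) cube([29, 397, 1334]);
  translate([29, 0, 0]) cube([844, 397, 32]);
  translate([29, 0, 297]) cube([844, 397, 32]);
  translate([29, 0, 594]) cube([844, 397, 32]);
  translate([29, 0, 891]) cube([844, 397, 32]);
  translate([29, 0, 1188]) cube([844, 397, 32]);
}
translate([1270, 328, 341]) {
  translate([0, 0, 395]) cube([336, 329, 37]);
  cube([26, 26, 395]);
  translate([310, 0, 0]) cube([26, 26, 395]);
  translate([0, 303, 0]) cube([26, 26, 395]);
  translate([310, 303, 0]) cube([26, 26, 395]);
}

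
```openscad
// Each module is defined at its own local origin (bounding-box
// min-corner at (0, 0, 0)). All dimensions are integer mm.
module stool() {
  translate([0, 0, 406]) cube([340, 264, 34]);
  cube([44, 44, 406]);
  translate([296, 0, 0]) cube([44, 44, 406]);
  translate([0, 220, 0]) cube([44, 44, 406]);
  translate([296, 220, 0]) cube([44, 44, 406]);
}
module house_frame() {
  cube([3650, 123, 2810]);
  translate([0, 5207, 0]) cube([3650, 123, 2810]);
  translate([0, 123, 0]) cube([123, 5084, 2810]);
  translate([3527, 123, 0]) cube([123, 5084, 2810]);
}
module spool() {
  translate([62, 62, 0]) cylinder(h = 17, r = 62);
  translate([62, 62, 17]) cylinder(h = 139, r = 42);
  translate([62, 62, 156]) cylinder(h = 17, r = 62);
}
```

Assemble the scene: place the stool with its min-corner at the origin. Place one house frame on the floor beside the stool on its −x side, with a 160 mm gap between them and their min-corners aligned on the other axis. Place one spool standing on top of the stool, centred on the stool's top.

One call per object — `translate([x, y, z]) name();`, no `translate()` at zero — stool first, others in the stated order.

stool();
translate([-3810, 0, 0]) house_frame();
translate([108, 70, 440]) spool();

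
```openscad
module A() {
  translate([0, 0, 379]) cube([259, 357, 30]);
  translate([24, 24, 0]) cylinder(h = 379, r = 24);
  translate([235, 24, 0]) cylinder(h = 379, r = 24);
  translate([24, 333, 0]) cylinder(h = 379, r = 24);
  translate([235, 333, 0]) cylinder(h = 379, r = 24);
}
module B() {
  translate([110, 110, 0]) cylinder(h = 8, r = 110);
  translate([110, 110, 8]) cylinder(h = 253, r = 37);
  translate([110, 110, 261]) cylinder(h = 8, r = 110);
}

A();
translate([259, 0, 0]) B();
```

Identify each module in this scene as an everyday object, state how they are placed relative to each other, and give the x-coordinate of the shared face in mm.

The stool's +x face and the spool's −x face are both at x = 259 mm.

A is a stool. B is a spool. The spool is against the stool's +x side, with their −y faces flush. The x-coordinate of the shared face is 259 mm.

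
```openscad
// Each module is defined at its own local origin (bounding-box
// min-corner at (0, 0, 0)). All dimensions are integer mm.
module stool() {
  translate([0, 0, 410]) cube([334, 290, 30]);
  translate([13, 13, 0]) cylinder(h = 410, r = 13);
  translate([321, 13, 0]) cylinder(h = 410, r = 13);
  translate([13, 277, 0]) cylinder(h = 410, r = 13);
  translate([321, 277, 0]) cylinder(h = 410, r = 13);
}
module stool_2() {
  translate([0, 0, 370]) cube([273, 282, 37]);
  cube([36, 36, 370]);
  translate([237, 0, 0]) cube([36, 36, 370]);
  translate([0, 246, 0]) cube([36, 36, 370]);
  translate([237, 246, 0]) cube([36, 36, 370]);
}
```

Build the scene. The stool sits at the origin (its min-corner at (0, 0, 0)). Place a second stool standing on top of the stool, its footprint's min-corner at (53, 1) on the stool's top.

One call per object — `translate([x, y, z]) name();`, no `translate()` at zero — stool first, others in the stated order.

stool();
translate([53, 1, 440]) stool_2();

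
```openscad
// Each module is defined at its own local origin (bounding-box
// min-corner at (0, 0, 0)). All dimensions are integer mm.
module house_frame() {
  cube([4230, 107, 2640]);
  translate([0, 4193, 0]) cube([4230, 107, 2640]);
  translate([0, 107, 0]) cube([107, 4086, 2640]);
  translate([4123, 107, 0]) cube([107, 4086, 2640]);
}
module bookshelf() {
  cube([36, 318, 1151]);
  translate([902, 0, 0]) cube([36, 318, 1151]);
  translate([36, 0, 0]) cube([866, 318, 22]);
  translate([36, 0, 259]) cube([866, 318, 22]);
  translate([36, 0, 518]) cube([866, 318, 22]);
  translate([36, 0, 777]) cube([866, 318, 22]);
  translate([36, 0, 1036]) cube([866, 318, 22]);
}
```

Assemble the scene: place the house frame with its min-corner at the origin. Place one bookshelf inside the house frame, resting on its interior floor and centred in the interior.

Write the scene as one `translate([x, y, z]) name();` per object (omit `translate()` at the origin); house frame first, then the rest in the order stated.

house_frame();
translate([1646, 1991, 0]) bookshelf();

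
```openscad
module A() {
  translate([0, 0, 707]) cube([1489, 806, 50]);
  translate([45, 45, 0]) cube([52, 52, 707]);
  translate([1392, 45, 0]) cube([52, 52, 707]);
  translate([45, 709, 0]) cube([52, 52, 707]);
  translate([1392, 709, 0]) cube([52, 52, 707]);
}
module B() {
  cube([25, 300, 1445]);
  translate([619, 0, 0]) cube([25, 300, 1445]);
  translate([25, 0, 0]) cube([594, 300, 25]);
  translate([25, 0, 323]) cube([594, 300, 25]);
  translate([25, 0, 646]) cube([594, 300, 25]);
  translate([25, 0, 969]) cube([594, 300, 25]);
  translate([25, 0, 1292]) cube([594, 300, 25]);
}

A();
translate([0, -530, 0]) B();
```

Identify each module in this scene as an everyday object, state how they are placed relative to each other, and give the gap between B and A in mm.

The bookshelf's nearest face is 230 mm from the table's −y face.

A is a table. B is a bookshelf. The bookshelf is on the floor beside the table on its −y side. The gap between the bookshelf and the table is 230 mm.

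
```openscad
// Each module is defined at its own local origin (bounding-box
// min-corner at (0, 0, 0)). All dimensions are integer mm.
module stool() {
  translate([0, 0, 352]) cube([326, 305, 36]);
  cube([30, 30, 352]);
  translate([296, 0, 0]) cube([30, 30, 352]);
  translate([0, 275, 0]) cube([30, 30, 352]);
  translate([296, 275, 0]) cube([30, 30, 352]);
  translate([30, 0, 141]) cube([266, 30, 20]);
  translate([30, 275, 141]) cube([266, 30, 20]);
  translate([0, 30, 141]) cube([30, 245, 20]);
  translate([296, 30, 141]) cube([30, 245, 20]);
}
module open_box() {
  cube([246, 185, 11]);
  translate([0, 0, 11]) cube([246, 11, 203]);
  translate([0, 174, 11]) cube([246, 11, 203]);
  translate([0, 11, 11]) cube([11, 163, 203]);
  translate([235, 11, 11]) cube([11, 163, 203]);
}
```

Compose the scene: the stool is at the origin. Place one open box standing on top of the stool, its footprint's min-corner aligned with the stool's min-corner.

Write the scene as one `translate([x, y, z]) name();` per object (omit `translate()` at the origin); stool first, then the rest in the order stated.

stool();
translate([0, 0, 388]) open_box();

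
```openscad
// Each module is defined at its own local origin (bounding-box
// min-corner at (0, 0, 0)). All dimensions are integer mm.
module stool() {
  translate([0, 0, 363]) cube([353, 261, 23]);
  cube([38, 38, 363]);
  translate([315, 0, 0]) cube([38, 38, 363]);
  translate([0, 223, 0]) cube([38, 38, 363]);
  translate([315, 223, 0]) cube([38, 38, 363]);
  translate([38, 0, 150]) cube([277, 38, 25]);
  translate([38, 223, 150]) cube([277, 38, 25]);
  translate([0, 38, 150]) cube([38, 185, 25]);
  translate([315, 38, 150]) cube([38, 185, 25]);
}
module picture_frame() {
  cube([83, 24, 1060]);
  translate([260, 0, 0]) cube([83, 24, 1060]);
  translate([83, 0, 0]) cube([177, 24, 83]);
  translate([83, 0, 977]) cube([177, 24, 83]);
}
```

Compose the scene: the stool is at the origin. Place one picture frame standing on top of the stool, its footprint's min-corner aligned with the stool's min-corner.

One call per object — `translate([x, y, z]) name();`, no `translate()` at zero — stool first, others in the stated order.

stool();
translate([0, 0, 386]) picture_frame();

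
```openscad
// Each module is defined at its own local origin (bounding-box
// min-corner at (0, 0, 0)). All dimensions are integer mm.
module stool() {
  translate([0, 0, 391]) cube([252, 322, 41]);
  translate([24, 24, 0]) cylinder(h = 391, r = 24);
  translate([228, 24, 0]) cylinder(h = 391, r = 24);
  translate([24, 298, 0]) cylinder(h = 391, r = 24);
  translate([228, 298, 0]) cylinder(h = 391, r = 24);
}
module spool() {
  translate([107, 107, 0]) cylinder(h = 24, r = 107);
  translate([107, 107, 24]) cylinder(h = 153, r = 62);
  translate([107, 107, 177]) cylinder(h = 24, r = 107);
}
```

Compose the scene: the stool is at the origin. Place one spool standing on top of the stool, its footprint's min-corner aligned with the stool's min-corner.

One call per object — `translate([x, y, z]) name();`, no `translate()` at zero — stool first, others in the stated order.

stool();
translate([0, 0, 432]) spool();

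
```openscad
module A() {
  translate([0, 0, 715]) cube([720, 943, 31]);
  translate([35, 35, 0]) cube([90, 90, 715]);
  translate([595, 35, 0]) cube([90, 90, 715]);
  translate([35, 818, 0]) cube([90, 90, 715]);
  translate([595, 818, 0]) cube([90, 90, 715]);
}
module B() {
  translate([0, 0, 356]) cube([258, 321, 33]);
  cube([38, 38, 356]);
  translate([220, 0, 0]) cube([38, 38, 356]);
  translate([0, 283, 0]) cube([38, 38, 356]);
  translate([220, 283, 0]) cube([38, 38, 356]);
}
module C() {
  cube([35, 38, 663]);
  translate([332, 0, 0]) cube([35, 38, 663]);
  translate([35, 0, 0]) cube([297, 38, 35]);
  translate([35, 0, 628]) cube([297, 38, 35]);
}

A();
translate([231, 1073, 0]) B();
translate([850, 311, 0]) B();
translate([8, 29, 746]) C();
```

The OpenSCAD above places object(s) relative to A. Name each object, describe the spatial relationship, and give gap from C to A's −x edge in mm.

A is a table. B is a stool. C is a picture frame. Two stools sit around the table at the +y, +x sides. The picture frame is on top of the table. The gap from the picture frame to the table's −x edge is 8 mm.

The picture frame's min-x is at 8; the table's min-x is 0; gap = 8 mm.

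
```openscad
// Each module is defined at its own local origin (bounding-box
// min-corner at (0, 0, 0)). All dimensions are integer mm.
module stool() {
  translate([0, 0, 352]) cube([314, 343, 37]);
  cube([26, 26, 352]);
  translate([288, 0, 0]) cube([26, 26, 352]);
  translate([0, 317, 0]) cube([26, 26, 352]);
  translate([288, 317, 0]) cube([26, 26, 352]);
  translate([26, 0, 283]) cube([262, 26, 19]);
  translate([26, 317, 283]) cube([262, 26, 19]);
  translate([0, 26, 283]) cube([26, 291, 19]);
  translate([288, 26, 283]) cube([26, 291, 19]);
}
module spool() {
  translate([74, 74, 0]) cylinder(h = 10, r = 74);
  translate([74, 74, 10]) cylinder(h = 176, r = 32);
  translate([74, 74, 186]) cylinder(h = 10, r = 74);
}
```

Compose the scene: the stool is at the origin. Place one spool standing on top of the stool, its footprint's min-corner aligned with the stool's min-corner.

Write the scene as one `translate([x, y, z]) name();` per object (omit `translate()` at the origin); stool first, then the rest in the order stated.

stool();
translate([0, 0, 389]) spool();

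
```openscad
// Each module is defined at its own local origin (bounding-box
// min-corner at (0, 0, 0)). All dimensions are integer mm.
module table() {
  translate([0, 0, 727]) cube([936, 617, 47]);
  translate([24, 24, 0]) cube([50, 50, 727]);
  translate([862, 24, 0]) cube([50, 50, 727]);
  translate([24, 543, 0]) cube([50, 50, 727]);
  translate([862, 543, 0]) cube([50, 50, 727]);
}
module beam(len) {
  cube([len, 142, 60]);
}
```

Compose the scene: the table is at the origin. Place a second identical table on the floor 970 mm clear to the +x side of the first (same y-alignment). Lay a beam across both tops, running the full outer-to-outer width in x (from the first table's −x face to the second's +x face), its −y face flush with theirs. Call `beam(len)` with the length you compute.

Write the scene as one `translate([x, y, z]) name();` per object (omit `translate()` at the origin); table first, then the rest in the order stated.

table();
translate([1906, 0, 0]) table();
translate([0, 0, 774]) beam(2842);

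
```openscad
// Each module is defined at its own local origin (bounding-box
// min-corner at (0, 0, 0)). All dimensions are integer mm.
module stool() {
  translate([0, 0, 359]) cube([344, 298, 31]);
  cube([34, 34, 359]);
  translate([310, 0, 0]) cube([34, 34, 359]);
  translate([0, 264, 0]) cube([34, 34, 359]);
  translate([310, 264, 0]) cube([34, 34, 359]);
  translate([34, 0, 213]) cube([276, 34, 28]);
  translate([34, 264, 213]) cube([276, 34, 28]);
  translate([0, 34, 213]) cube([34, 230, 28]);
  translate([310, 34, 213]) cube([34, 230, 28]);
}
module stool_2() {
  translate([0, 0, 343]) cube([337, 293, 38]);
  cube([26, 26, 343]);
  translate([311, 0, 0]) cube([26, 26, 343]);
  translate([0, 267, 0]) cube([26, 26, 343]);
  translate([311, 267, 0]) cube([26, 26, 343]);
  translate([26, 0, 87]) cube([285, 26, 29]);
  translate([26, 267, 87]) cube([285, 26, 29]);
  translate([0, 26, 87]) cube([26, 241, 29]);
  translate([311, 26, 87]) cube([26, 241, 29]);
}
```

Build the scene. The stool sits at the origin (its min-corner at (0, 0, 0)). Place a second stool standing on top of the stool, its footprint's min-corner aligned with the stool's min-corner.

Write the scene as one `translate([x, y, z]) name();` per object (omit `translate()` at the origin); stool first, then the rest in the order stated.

stool();
translate([0, 0, 390]) stool_2();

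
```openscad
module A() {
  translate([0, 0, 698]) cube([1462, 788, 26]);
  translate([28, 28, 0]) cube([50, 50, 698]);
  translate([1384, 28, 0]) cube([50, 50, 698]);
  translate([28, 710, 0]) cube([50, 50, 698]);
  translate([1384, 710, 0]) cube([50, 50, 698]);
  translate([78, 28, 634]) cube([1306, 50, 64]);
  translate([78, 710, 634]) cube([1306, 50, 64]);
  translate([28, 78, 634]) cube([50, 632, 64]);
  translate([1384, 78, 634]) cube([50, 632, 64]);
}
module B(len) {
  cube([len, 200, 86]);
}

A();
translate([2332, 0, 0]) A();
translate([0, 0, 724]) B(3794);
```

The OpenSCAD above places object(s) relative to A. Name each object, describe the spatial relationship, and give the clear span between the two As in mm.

Second table starts at x = 2332; first ends at x = 1462; clear span = 2332 − 1462 = 870 mm.

A is a table. B is a beam. A beam spans the tops of two tables. The clear span between the two tables is 870 mm.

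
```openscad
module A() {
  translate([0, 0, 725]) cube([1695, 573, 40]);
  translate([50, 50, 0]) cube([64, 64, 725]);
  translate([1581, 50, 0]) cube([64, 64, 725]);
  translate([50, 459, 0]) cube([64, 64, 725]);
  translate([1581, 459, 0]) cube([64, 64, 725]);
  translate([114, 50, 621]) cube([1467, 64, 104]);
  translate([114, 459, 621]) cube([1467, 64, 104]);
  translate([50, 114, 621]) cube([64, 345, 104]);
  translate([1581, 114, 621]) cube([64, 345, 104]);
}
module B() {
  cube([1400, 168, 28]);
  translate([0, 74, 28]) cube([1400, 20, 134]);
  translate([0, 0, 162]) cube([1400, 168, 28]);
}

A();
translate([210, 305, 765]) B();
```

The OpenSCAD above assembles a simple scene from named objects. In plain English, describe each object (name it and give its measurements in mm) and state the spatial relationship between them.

A is a table with a 1695×573 mm rectangular top, 40 mm thick, top surface at z = 765 mm, supported by four 64×64 mm square legs, each inset 50 mm from the nearest pair of top edges, running from the floor. Four apron rails, 64 mm thick and 104 mm tall, run between adjacent legs with their top edges flush with the underside of the top and their outer faces flush with the legs' outer faces.

B is an I-beam lying along x, 1400 mm long. Overall section height 190 mm. Two flanges 168 mm wide (y) and 28 mm thick, one on the floor and one at the top; a web 20 mm thick runs between them, centred on the flange width.

The I-beam is on top of the table.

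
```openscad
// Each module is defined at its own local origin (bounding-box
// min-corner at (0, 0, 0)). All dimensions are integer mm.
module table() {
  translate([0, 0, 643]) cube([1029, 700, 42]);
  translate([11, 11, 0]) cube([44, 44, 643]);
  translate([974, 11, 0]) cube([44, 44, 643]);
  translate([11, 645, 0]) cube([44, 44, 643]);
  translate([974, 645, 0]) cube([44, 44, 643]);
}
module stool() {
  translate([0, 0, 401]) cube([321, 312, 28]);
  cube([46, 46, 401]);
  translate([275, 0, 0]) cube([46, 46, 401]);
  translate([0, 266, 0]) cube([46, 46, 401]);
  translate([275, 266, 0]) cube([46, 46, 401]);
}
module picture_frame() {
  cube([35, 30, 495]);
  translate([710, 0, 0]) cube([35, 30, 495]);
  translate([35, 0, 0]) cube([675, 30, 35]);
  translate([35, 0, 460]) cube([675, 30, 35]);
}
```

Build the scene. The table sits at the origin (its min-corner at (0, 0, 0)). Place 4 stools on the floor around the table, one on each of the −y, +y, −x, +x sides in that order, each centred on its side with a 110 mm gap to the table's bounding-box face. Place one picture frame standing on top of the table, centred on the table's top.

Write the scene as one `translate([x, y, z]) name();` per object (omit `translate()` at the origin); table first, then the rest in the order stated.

table();
translate([354, -422, 0]) stool();
translate([354, 810, 0]) stool();
translate([-431, 194, 0]) stool();
translate([1139, 194, 0]) stool();
translate([142, 335, 685]) picture_frame();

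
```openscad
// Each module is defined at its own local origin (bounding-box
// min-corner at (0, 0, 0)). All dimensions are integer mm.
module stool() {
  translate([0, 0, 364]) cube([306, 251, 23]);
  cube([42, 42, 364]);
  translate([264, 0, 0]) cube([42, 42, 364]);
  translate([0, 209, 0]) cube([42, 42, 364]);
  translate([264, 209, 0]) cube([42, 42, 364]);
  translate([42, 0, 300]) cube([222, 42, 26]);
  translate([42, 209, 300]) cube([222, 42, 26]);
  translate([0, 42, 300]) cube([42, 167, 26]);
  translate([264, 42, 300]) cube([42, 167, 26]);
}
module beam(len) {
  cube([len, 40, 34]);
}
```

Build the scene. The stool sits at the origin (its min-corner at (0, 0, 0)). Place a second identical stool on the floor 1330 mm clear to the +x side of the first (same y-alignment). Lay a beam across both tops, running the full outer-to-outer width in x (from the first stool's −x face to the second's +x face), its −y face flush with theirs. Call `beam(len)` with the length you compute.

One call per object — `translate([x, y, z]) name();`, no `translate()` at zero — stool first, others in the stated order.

stool();
translate([1636, 0, 0]) stool();
translate([0, 0, 387]) beam(1942);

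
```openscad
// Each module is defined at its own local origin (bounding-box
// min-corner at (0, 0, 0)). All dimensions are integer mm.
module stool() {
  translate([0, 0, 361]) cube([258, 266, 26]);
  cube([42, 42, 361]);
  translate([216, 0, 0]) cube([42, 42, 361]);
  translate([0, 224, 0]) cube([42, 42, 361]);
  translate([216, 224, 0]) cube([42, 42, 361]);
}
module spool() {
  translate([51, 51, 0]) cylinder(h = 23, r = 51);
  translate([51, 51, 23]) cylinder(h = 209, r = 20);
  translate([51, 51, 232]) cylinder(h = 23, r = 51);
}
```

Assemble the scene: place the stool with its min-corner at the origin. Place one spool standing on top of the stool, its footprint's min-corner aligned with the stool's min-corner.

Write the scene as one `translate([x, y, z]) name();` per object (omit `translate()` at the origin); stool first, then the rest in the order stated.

stool();
translate([0, 0, 387]) spool();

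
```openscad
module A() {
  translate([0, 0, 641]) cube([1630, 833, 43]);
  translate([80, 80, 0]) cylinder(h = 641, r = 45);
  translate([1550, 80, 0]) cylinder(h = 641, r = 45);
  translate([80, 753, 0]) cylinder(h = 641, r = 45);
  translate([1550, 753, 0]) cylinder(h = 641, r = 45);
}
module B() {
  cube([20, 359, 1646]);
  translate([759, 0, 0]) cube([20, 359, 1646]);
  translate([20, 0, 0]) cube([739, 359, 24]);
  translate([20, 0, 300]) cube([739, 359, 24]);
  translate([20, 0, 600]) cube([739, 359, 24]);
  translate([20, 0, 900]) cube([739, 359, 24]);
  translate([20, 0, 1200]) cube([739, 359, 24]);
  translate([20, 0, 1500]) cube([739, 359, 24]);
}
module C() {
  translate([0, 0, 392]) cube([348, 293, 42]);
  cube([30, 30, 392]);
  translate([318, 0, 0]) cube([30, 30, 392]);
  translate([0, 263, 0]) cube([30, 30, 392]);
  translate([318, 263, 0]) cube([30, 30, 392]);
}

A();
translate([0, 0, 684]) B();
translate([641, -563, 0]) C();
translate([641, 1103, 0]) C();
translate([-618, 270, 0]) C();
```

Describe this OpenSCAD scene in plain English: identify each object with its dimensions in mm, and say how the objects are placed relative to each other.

A is a table with a 1630×833 mm rectangular top, 43 mm thick, top surface at z = 684 mm, supported by four round legs of 90 mm diameter, each leg's bounding box inset 35 mm from the nearest pair of top edges, running from the floor.

B is a bookshelf 779 mm wide overall, 359 mm deep and 1646 mm tall. The two sides are 20 mm thick vertical panels. 6 horizontal shelves of 24 mm thickness span between the inner faces of the sides; the lowest shelf sits on the floor and shelves are stacked with a clear vertical gap of 276 mm between each pair.

C is a four-legged stool. The seat is 348×293 mm, 42 mm thick, top at z = 434 mm. It stands on four square legs, each 30×30 mm in cross-section, from z = 0 to the seat underside, each flush with a corner of the seat.

The bookshelf is on top of the table. Three stools sit around the table at the −y, +y, −x sides.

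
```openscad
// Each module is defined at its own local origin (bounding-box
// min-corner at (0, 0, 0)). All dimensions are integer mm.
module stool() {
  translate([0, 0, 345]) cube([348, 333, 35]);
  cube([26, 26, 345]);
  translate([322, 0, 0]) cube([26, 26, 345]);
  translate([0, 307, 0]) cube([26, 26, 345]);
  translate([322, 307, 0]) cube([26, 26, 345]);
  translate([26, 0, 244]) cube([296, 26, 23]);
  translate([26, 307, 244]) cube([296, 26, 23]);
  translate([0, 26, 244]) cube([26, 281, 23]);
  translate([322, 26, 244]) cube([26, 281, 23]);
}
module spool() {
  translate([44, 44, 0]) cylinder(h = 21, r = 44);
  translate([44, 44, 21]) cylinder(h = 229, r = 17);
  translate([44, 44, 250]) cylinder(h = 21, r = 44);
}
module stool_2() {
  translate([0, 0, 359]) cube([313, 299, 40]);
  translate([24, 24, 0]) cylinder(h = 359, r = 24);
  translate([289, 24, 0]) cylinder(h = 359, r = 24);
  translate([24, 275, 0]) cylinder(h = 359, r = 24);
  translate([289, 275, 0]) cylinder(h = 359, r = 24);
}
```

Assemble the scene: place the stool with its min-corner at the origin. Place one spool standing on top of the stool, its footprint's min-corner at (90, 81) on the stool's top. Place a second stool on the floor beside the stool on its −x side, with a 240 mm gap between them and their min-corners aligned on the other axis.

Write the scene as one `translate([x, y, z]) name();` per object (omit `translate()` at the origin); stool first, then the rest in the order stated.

stool();
translate([90, 81, 380]) spool();
translate([-553, 0, 0]) stool_2();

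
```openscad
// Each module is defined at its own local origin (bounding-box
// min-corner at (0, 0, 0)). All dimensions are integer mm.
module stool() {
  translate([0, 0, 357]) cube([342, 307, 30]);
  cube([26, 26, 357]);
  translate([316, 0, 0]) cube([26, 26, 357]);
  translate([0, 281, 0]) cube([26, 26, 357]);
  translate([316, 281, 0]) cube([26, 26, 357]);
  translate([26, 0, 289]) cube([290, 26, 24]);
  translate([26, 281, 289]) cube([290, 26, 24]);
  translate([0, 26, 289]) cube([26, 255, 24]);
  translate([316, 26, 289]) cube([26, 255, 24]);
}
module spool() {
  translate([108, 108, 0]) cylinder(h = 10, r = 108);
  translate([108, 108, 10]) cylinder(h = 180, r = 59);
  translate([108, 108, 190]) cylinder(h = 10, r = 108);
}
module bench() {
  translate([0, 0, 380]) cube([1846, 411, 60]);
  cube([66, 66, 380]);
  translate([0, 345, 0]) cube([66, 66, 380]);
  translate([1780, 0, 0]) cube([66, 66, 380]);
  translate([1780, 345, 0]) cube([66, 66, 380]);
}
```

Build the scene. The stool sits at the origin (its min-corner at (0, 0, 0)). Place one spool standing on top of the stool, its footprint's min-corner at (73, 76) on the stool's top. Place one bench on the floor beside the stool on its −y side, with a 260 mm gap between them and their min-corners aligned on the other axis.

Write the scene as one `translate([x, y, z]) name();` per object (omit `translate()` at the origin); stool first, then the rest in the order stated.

stool();
translate([73, 76, 387]) spool();
translate([0, -671, 0]) bench();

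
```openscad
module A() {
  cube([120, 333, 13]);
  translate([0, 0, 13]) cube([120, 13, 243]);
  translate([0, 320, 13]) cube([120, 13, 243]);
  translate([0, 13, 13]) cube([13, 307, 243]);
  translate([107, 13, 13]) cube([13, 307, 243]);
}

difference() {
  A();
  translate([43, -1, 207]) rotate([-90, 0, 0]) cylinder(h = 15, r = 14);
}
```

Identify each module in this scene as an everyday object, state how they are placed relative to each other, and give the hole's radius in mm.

The subtracted cylinder has r = 14 mm.

A is an open box. The open box has a circular hole through its front wall. The hole's radius is 14 mm.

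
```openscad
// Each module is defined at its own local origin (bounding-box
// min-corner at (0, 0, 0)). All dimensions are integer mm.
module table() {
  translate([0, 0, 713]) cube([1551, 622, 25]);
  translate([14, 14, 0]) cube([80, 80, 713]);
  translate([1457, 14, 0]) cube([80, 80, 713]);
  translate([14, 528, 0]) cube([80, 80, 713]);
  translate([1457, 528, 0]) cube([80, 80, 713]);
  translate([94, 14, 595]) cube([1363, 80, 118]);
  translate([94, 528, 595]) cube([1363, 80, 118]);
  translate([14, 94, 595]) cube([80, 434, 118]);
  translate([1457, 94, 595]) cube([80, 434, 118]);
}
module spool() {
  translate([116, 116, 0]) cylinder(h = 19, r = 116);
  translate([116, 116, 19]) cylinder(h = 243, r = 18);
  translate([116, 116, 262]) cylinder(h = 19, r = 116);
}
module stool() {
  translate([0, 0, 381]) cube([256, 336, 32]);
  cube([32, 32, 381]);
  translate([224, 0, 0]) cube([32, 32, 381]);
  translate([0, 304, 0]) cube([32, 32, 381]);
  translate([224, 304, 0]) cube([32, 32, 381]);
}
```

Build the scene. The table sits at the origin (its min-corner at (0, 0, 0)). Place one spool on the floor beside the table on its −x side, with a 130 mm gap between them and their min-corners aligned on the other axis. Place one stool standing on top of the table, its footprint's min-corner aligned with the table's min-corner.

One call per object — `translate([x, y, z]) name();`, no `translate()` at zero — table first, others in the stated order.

table();
translate([-362, 0, 0]) spool();
translate([0, 0, 738]) stool();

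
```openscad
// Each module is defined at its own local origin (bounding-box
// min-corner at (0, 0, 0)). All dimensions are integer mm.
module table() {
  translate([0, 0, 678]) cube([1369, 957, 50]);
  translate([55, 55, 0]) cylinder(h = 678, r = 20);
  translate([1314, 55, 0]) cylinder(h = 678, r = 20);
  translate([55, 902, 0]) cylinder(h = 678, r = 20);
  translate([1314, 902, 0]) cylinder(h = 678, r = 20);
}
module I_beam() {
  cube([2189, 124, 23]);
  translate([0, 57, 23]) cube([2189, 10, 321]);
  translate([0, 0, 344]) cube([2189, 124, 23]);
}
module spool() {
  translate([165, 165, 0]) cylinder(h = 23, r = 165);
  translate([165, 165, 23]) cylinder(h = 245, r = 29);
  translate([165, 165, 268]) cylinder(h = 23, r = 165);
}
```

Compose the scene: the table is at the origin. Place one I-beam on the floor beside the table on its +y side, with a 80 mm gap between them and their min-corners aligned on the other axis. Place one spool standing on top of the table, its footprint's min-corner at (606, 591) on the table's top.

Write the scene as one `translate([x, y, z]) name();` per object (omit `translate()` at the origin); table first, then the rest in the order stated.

table();
translate([0, 1037, 0]) I_beam();
translate([606, 591, 728]) spool();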